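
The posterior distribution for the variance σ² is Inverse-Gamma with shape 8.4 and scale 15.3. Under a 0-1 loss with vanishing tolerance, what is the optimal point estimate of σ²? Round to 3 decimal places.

Mode = β/(α+1) = 15.3/9.4 = 1.628.
Mean = β/(α−1) = 15.3/7.4 = 2.068.
This is the posterior mode — the MAP estimate.

1.628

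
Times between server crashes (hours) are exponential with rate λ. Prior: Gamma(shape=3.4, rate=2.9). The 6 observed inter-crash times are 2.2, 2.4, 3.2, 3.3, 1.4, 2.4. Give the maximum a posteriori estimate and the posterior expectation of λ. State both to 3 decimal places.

maximum a posteriori estimate = 0.472, posterior expectation = 0.528

Σ times = 14.9. Posterior: Gamma(shape = 3.4+6 = 9.4, rate = 2.9+14.9 = 17.8).
Mode = (α−1)/β = 8.4/17.8 = 0.472.
Mean = α/β = 9.4/17.8 = 0.528.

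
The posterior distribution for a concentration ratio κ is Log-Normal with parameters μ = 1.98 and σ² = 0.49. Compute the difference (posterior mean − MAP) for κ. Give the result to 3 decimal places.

Mode = exp(μ − σ²) = exp(1.49) = 4.437.
Mean = exp(μ + σ²/2) = exp(2.225) = 9.253.
Difference = 9.253 − 4.437 = 4.816.

4.816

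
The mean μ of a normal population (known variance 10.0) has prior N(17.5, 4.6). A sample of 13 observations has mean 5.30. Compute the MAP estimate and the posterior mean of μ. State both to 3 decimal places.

MAP = 7.048, posterior mean = 7.048

Posterior for μ is Normal. Precision-weighted mean: (1/4.6·17.5 + 13/10.0·5.30) / (1/4.6 + 13/10.0) = 7.048.
A Normal posterior is symmetric, so mode = mean.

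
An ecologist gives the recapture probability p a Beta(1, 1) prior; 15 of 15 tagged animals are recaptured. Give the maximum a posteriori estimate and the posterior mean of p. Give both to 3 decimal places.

Posterior: Beta(1+15, 1+0) = Beta(16, 1).
Since β = 1 ≤ 1 and α > 1, the Beta density is monotone increasing on [0,1]; the mode is at 1.
Mean = 16/(16+1) = 0.941.

MAP = 1.000, posterior mean = 0.941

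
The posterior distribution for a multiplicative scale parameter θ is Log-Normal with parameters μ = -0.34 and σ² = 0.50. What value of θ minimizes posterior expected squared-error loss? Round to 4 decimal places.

0.9139

Mode = exp(μ − σ²) = exp(-0.84) = 0.4317.
Mean = exp(μ + σ²/2) = exp(-0.090) = 0.9139.
Squared-error loss ⇒ the optimal estimator is the posterior mean.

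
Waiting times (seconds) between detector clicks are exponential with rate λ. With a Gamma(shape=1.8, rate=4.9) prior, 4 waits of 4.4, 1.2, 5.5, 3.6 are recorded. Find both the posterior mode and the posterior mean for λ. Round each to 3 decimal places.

posterior mode = 0.245, posterior mean = 0.296

Σ times = 14.7. Posterior: Gamma(shape = 1.8+4 = 5.8, rate = 4.9+14.7 = 19.6).
Mode = (α−1)/β = 4.8/19.6 = 0.245.
Mean = α/β = 5.8/19.6 = 0.296.
The mean is pulled above the mode by the posterior's right skew.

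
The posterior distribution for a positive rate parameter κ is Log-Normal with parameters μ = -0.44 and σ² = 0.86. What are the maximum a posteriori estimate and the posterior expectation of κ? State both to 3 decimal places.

Mode = exp(μ − σ²) = exp(-1.30) = 0.273.
Mean = exp(μ + σ²/2) = exp(-0.010) = 0.990.
Right-skewed posterior ⇒ mode < mean.

MAP: 0.273. Posterior mean: 0.990.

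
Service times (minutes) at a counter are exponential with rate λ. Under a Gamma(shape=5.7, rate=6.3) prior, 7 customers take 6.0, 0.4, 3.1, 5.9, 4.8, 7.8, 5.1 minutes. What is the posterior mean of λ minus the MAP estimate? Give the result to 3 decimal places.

Σ times = 33.1. Posterior: Gamma(shape = 5.7+7 = 12.7, rate = 6.3+33.1 = 39.4).
Mode = (α−1)/β = 11.7/39.4 = 0.297.
Mean = α/β = 12.7/39.4 = 0.322.
Difference = 0.322 − 0.297 = 0.025.

0.025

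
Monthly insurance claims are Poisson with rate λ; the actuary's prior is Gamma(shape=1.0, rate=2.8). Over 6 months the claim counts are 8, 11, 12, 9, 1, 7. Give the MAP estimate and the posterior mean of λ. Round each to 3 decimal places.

MAP estimate = 5.455, posterior mean = 5.568

Σ counts = 48. Posterior: Gamma(shape = 1.0+48 = 49.0, rate = 2.8+6 = 8.8).
Mode = (α−1)/β = 48.0/8.8 = 5.455.
Mean = α/β = 49.0/8.8 = 5.568.
The posterior is right-skewed, so the mean exceeds the mode.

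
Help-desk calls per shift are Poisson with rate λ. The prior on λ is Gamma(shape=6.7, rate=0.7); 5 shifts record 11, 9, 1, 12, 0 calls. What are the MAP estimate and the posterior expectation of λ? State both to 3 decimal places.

Σ counts = 33. Posterior: Gamma(shape = 6.7+33 = 39.7, rate = 0.7+5 = 5.7).
Mode = (α−1)/β = 38.7/5.7 = 6.789.
Mean = α/β = 39.7/5.7 = 6.965.
The mean is pulled above the mode by the posterior's right skew.

MAP = 6.789, posterior mean = 6.965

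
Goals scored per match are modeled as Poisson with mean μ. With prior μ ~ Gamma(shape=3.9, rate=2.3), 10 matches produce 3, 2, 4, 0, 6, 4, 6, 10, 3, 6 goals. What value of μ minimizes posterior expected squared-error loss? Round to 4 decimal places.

Σ counts = 44. Posterior: Gamma(shape = 3.9+44 = 47.9, rate = 2.3+10 = 12.3).
Mode = (α−1)/β = 46.9/12.3 = 3.8130.
Mean = α/β = 47.9/12.3 = 3.8943.
Squared-error loss ⇒ the optimal estimator is the posterior mean.

3.8943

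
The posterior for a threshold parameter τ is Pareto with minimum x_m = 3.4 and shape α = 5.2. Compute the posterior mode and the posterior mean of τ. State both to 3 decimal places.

MAP = 3.400, posterior mean = 4.210

The Pareto density is strictly decreasing on [x_m, ∞), so the mode is x_m = 3.400.
Mean = α·x_m/(α−1) = 5.2·3.4/4.2 = 4.210.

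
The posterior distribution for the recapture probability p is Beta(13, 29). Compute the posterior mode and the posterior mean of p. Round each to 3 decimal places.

Mode = (13−1)/(13+29−2) = 12/40 = 0.300.
Mean = 13/(13+29) = 13/42 = 0.310.
Right-skewed posterior ⇒ mode < mean.

MAP: 0.300. Posterior mean: 0.310.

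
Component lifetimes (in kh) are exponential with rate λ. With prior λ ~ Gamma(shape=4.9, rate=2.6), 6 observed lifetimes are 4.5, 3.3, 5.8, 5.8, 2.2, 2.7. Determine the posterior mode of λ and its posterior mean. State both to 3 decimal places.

Σ times = 24.3. Posterior: Gamma(shape = 4.9+6 = 10.9, rate = 2.6+24.3 = 26.9).
Mode = (α−1)/β = 9.9/26.9 = 0.368.
Mean = α/β = 10.9/26.9 = 0.405.
The mean is pulled above the mode by the posterior's right skew.

λ_MAP = 0.368, E[λ|data] = 0.405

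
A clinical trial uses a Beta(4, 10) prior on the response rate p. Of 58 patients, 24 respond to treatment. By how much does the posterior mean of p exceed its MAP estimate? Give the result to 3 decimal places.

0.003

Posterior: Beta(4+24, 10+34) = Beta(28, 44).
Mode = (28−1)/(28+44−2) = 27/70 = 0.386.
Mean = 28/(28+44) = 28/72 = 0.389.
Difference = 0.389 − 0.386 = 0.003.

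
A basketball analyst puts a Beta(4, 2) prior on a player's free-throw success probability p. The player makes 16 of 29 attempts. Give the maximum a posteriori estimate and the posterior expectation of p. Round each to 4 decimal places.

Posterior: Beta(4+16, 2+13) = Beta(20, 15).
Mode = (20−1)/(20+15−2) = 19/33 = 0.5758.
Mean = 20/(20+15) = 20/35 = 0.5714.
The mean is pulled below the mode by the posterior's left skew.

maximum a posteriori estimate = 0.5758, posterior expectation = 0.5714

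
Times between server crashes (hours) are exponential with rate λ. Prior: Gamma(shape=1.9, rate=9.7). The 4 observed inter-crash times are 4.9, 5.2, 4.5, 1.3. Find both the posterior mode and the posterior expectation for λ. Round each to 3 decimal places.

Σ times = 15.9. Posterior: Gamma(shape = 1.9+4 = 5.9, rate = 9.7+15.9 = 25.6).
Mode = (α−1)/β = 4.9/25.6 = 0.191.
Mean = α/β = 5.9/25.6 = 0.230.

MAP = 0.191, posterior mean = 0.230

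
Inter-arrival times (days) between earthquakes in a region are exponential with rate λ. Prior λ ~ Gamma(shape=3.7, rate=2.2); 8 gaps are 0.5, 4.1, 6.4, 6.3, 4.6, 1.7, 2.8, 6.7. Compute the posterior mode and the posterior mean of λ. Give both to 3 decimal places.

Σ times = 33.1. Posterior: Gamma(shape = 3.7+8 = 11.7, rate = 2.2+33.1 = 35.3).
Mode = (α−1)/β = 10.7/35.3 = 0.303.
Mean = α/β = 11.7/35.3 = 0.331.
The mean is pulled above the mode by the posterior's right skew.

λ_MAP = 0.303, E[λ|data] = 0.331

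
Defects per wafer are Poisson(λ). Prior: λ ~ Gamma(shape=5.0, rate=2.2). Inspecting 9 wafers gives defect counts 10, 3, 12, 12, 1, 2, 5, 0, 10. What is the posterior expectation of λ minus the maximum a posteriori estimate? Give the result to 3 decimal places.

0.089

Σ counts = 55. Posterior: Gamma(shape = 5.0+55 = 60.0, rate = 2.2+9 = 11.2).
Mode = (α−1)/β = 59.0/11.2 = 5.268.
Mean = α/β = 60.0/11.2 = 5.357.
Difference = 5.357 − 5.268 = 0.089.
Mean > mode: the posterior has a right tail.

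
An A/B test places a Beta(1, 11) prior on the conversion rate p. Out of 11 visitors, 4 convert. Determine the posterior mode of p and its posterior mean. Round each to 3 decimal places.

MAP = 0.190, posterior mean = 0.217

Posterior: Beta(1+4, 11+7) = Beta(5, 18).
Mode = (5−1)/(5+18−2) = 4/21 = 0.190.
Mean = 5/(5+18) = 5/23 = 0.217.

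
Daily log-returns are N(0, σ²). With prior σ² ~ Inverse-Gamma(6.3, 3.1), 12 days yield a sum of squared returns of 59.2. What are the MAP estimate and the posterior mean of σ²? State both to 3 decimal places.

Posterior: Inverse-Gamma(shape = 6.3+12/2 = 12.3, scale = 3.1+59.2/2 = 32.7).
Mode = β/(α+1) = 32.7/13.3 = 2.459.
Mean = β/(α−1) = 32.7/11.3 = 2.894.

MAP = 2.459, posterior mean = 2.894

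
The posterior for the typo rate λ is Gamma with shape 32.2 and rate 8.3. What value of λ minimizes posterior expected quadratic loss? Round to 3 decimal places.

3.880

Mode = (α−1)/β = 31.2/8.3 = 3.759.
Mean = α/β = 32.2/8.3 = 3.880.
Quadratic loss ⇒ the optimal estimator is the posterior mean.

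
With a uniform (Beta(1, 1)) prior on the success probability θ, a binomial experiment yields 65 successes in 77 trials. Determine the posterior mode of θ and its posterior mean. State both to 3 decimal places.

Posterior: Beta(1+65, 1+12) = Beta(66, 13).
Mode = (66−1)/(66+13−2) = 65/77 = 0.844.
Mean = 66/(66+13) = 66/79 = 0.835.

MAP = 0.844; posterior mean = 0.835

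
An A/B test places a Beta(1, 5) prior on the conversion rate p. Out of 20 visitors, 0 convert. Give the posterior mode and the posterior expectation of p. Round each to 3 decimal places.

posterior mode = 0.000, posterior expectation = 0.038

Posterior: Beta(1+0, 5+20) = Beta(1, 25).
Since α = 1 ≤ 1 and β > 1, the Beta density is monotone decreasing on [0,1]; the mode is at 0.
Mean = 1/(1+25) = 0.038.
The posterior is right-skewed, so the mean exceeds the mode.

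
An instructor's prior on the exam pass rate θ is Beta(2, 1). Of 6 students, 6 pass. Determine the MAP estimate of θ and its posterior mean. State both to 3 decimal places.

Posterior: Beta(2+6, 1+0) = Beta(8, 1).
Since β = 1 ≤ 1 and α > 1, the Beta density is monotone increasing on [0,1]; the mode is at 1.
Mean = 8/(8+1) = 0.889.
Left-skewed posterior ⇒ mean < mode.

MAP: 1.000. Posterior mean: 0.889.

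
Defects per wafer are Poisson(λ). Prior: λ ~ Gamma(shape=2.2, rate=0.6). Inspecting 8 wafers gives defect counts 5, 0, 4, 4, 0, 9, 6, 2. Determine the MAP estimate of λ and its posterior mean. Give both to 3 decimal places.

MAP = 3.628; posterior mean = 3.744

Σ counts = 30. Posterior: Gamma(shape = 2.2+30 = 32.2, rate = 0.6+8 = 8.6).
Mode = (α−1)/β = 31.2/8.6 = 3.628.
Mean = α/β = 32.2/8.6 = 3.744.
The mean is pulled above the mode by the posterior's right skew.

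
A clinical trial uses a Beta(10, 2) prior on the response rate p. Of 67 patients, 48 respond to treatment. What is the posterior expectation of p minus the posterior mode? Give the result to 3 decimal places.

Posterior: Beta(10+48, 2+19) = Beta(58, 21).
Mode = (58−1)/(58+21−2) = 57/77 = 0.740.
Mean = 58/(58+21) = 58/79 = 0.734.
Difference = 0.734 − 0.740 = -0.006.

-0.006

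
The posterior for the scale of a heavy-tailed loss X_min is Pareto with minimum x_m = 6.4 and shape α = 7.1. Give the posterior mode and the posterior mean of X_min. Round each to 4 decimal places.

The Pareto density is strictly decreasing on [x_m, ∞), so the mode is x_m = 6.4000.
Mean = α·x_m/(α−1) = 7.1·6.4/6.1 = 7.4492.
Mean > mode: the posterior has a right tail.

posterior mode = 6.4000, posterior mean = 7.4492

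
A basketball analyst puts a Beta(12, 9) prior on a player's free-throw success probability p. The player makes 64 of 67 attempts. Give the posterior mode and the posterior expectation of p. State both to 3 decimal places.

MAP: 0.872. Posterior mean: 0.864.

Posterior: Beta(12+64, 9+3) = Beta(76, 12).
Mode = (76−1)/(76+12−2) = 75/86 = 0.872.
Mean = 76/(76+12) = 76/88 = 0.864.
The mean is pulled below the mode by the posterior's left skew.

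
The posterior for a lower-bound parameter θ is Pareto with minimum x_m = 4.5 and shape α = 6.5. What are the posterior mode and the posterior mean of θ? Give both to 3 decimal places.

The Pareto density is strictly decreasing on [x_m, ∞), so the mode is x_m = 4.500.
Mean = α·x_m/(α−1) = 6.5·4.5/5.5 = 5.318.

θ_MAP = 4.500, E[θ|data] = 5.318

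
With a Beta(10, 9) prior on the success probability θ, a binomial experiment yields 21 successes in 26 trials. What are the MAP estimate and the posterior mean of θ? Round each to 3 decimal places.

Posterior: Beta(10+21, 9+5) = Beta(31, 14).
Mode = (31−1)/(31+14−2) = 30/43 = 0.698.
Mean = 31/(31+14) = 31/45 = 0.689.

θ_MAP = 0.698, E[θ|data] = 0.689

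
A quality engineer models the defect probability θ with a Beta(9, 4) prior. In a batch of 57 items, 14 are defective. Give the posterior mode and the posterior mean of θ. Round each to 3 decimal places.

Posterior: Beta(9+14, 4+43) = Beta(23, 47).
Mode = (23−1)/(23+47−2) = 22/68 = 0.324.
Mean = 23/(23+47) = 23/70 = 0.329.
The mean is pulled above the mode by the posterior's right skew.

posterior mode = 0.324, posterior mean = 0.329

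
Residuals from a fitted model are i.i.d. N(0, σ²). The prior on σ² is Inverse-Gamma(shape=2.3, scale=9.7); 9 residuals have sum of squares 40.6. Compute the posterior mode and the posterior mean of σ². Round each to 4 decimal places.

σ²_MAP = 3.8462, E[σ²|data] = 5.1724

Posterior: Inverse-Gamma(shape = 2.3+9/2 = 6.8, scale = 9.7+40.6/2 = 30.0).
Mode = β/(α+1) = 30.0/7.8 = 3.8462.
Mean = β/(α−1) = 30.0/5.8 = 5.1724.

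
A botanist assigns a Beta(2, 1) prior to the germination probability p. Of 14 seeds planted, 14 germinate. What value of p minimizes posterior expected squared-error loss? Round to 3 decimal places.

0.941

Posterior: Beta(2+14, 1+0) = Beta(16, 1).
Since β = 1 ≤ 1 and α > 1, the Beta density is monotone increasing on [0,1]; the mode is at 1.
Mean = 16/(16+1) = 0.941.
Squared-error loss ⇒ the optimal estimator is the posterior mean.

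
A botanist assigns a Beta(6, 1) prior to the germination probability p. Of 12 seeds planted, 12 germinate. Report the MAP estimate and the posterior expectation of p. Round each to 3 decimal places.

Posterior: Beta(6+12, 1+0) = Beta(18, 1).
Since β = 1 ≤ 1 and α > 1, the Beta density is monotone increasing on [0,1]; the mode is at 1.
Mean = 18/(18+1) = 0.947.

MAP: 1.000. Posterior mean: 0.947.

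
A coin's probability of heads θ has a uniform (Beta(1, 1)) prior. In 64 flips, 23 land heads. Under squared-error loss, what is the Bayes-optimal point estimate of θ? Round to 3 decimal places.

Posterior: Beta(1+23, 1+41) = Beta(24, 42).
Mode = (24−1)/(24+42−2) = 23/64 = 0.359.
With a flat prior the MAP equals the MLE, 23/64.
Mean = 24/(24+42) = 24/66 = 0.364.
Squared-error loss ⇒ the optimal estimator is the posterior mean.

0.364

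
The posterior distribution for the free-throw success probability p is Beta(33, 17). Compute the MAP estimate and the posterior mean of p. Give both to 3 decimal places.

MAP estimate = 0.667, posterior mean = 0.660

Mode = (33−1)/(33+17−2) = 32/48 = 0.667.
Mean = 33/(33+17) = 33/50 = 0.660.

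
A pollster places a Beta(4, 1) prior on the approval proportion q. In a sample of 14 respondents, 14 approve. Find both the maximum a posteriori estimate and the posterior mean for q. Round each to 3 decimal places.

Posterior: Beta(4+14, 1+0) = Beta(18, 1).
Since β = 1 ≤ 1 and α > 1, the Beta density is monotone increasing on [0,1]; the mode is at 1.
Mean = 18/(18+1) = 0.947.

q_MAP = 1.000, E[q|data] = 0.947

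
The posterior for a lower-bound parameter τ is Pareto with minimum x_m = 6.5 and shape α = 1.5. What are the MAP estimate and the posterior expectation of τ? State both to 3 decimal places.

The Pareto density is strictly decreasing on [x_m, ∞), so the mode is x_m = 6.500.
Mean = α·x_m/(α−1) = 1.5·6.5/0.5 = 19.500.

MAP estimate = 6.500, posterior expectation = 19.500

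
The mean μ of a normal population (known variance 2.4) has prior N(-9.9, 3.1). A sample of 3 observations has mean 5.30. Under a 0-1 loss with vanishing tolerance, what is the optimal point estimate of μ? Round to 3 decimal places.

Posterior for μ is Normal. Precision-weighted mean: (1/3.1·-9.9 + 3/2.4·5.30) / (1/3.1 + 3/2.4) = 2.182.
A Normal posterior is symmetric, so mode = mean.
This is the posterior mode — the MAP estimate.

2.182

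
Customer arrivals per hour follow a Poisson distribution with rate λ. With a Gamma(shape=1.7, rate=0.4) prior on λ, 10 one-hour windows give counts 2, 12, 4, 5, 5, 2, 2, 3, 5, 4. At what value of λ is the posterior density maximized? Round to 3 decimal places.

4.298

Σ counts = 44. Posterior: Gamma(shape = 1.7+44 = 45.7, rate = 0.4+10 = 10.4).
Mode = (α−1)/β = 44.7/10.4 = 4.298.
Mean = α/β = 45.7/10.4 = 4.394.
This is the posterior mode — the MAP estimate.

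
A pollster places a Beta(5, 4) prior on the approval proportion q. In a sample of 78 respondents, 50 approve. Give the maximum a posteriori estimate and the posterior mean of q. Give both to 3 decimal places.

maximum a posteriori estimate = 0.635, posterior mean = 0.632

Posterior: Beta(5+50, 4+28) = Beta(55, 32).
Mode = (55−1)/(55+32−2) = 54/85 = 0.635.
Mean = 55/(55+32) = 55/87 = 0.632.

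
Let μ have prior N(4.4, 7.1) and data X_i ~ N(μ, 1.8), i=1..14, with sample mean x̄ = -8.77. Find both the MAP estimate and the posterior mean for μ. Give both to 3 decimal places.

MAP estimate = -8.536, posterior mean = -8.536

Posterior for μ is Normal. Precision-weighted mean: (1/7.1·4.4 + 14/1.8·-8.77) / (1/7.1 + 14/1.8) = -8.536.
A Normal posterior is symmetric, so mode = mean.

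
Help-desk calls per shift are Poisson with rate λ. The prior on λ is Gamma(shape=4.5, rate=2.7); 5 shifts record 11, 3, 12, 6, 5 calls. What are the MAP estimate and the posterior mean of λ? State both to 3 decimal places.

MAP: 5.260. Posterior mean: 5.390.

Σ counts = 37. Posterior: Gamma(shape = 4.5+37 = 41.5, rate = 2.7+5 = 7.7).
Mode = (α−1)/β = 40.5/7.7 = 5.260.
Mean = α/β = 41.5/7.7 = 5.390.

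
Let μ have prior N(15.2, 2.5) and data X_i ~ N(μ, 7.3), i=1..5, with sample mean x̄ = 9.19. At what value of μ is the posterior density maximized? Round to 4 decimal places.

Posterior for μ is Normal. Precision-weighted mean: (1/2.5·15.2 + 5/7.3·9.19) / (1/2.5 + 5/7.3) = 11.4058.
A Normal posterior is symmetric, so mode = mean.
This is the posterior mode — the MAP estimate.

11.4058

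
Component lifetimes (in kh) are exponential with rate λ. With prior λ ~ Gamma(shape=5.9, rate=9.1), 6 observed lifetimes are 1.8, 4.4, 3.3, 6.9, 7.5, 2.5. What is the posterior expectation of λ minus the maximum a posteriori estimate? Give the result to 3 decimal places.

0.028

Σ times = 26.4. Posterior: Gamma(shape = 5.9+6 = 11.9, rate = 9.1+26.4 = 35.5).
Mode = (α−1)/β = 10.9/35.5 = 0.307.
Mean = α/β = 11.9/35.5 = 0.335.
Difference = 0.335 − 0.307 = 0.028.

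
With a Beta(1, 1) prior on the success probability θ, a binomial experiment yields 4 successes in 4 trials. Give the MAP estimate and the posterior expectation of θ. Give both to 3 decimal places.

MAP = 1.000; posterior mean = 0.833

Posterior: Beta(1+4, 1+0) = Beta(5, 1).
Since β = 1 ≤ 1 and α > 1, the Beta density is monotone increasing on [0,1]; the mode is at 1.
Mean = 5/(5+1) = 0.833.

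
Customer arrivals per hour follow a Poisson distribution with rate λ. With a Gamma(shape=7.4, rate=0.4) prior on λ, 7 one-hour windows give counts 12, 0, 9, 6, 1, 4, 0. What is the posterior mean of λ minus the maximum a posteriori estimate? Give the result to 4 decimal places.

Σ counts = 32. Posterior: Gamma(shape = 7.4+32 = 39.4, rate = 0.4+7 = 7.4).
Mode = (α−1)/β = 38.4/7.4 = 5.1892.
Mean = α/β = 39.4/7.4 = 5.3243.
Difference = 5.3243 − 5.1892 = 0.1351.
Mean > mode: the posterior has a right tail.

0.1351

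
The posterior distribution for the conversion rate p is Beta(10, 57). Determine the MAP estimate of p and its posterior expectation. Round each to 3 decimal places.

Mode = (10−1)/(10+57−2) = 9/65 = 0.138.
Mean = 10/(10+57) = 10/67 = 0.149.
The posterior is right-skewed, so the mean exceeds the mode.

MAP: 0.138. Posterior mean: 0.149.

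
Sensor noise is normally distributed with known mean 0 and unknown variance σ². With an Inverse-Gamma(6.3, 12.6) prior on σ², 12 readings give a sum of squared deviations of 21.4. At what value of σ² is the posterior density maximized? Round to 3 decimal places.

1.752

Posterior: Inverse-Gamma(shape = 6.3+12/2 = 12.3, scale = 12.6+21.4/2 = 23.3).
Mode = β/(α+1) = 23.3/13.3 = 1.752.
Mean = β/(α−1) = 23.3/11.3 = 2.062.
This is the posterior mode — the MAP estimate.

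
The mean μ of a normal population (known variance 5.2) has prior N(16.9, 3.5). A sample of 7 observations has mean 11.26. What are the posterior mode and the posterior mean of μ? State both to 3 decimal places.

Posterior for μ is Normal. Precision-weighted mean: (1/3.5·16.9 + 7/5.2·11.26) / (1/3.5 + 7/5.2) = 12.247.
A Normal posterior is symmetric, so mode = mean.

μ_MAP = 12.247, E[μ|data] = 12.247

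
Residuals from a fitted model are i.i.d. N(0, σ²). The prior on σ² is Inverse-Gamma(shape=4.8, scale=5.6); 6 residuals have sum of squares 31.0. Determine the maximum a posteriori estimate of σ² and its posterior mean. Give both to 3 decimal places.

Posterior: Inverse-Gamma(shape = 4.8+6/2 = 7.8, scale = 5.6+31.0/2 = 21.1).
Mode = β/(α+1) = 21.1/8.8 = 2.398.
Mean = β/(α−1) = 21.1/6.8 = 3.103.
Right-skewed posterior ⇒ mode < mean.

MAP = 2.398; posterior mean = 3.103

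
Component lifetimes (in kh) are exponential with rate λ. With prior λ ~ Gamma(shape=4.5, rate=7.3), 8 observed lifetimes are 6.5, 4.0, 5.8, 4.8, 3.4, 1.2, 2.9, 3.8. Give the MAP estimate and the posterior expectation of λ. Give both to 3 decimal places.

Σ times = 32.4. Posterior: Gamma(shape = 4.5+8 = 12.5, rate = 7.3+32.4 = 39.7).
Mode = (α−1)/β = 11.5/39.7 = 0.290.
Mean = α/β = 12.5/39.7 = 0.315.
Right-skewed posterior ⇒ mode < mean.

MAP estimate = 0.290, posterior expectation = 0.315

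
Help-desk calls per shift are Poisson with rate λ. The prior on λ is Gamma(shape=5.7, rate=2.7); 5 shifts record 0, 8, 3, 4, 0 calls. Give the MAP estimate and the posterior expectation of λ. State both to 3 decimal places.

Σ counts = 15. Posterior: Gamma(shape = 5.7+15 = 20.7, rate = 2.7+5 = 7.7).
Mode = (α−1)/β = 19.7/7.7 = 2.558.
Mean = α/β = 20.7/7.7 = 2.688.
The posterior is right-skewed, so the mean exceeds the mode.

λ_MAP = 2.558, E[λ|data] = 2.688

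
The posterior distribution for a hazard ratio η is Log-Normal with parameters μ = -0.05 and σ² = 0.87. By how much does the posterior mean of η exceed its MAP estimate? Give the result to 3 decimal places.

1.071

Mode = exp(μ − σ²) = exp(-0.92) = 0.399.
Mean = exp(μ + σ²/2) = exp(0.385) = 1.470.
Difference = 1.470 − 0.399 = 1.071.
Mean > mode: the posterior has a right tail.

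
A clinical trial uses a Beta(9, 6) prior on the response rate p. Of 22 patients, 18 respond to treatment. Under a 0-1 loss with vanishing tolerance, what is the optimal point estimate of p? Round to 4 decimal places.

Posterior: Beta(9+18, 6+4) = Beta(27, 10).
Mode = (27−1)/(27+10−2) = 26/35 = 0.7429.
Mean = 27/(27+10) = 27/37 = 0.7297.
This is the posterior mode — the MAP estimate.

0.7429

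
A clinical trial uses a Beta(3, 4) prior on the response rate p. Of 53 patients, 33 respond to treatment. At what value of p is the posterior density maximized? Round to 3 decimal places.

Posterior: Beta(3+33, 4+20) = Beta(36, 24).
Mode = (36−1)/(36+24−2) = 35/58 = 0.603.
Mean = 36/(36+24) = 36/60 = 0.600.
This is the posterior mode — the MAP estimate.

0.603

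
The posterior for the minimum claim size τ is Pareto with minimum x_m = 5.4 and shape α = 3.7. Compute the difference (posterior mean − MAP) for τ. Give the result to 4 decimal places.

2.0000

The Pareto density is strictly decreasing on [x_m, ∞), so the mode is x_m = 5.4000.
Mean = α·x_m/(α−1) = 3.7·5.4/2.7 = 7.4000.
Difference = 7.4000 − 5.4000 = 2.0000.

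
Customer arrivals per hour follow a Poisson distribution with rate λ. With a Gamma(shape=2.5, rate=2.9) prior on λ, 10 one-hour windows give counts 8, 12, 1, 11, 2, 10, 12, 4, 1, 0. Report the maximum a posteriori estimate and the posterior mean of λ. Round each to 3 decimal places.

Σ counts = 61. Posterior: Gamma(shape = 2.5+61 = 63.5, rate = 2.9+10 = 12.9).
Mode = (α−1)/β = 62.5/12.9 = 4.845.
Mean = α/β = 63.5/12.9 = 4.922.
The mean is pulled above the mode by the posterior's right skew.

MAP = 4.845; posterior mean = 4.922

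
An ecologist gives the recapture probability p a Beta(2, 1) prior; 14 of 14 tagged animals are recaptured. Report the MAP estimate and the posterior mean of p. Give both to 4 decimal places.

Posterior: Beta(2+14, 1+0) = Beta(16, 1).
Since β = 1 ≤ 1 and α > 1, the Beta density is monotone increasing on [0,1]; the mode is at 1.
Mean = 16/(16+1) = 0.9412.
The posterior is left-skewed, so the mode exceeds the mean.

MAP: 1.0000. Posterior mean: 0.9412.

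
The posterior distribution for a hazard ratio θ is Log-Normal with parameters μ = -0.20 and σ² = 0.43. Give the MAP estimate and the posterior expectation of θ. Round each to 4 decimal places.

θ_MAP = 0.5326, E[θ|data] = 1.0151

Mode = exp(μ − σ²) = exp(-0.63) = 0.5326.
Mean = exp(μ + σ²/2) = exp(0.015) = 1.0151.
The posterior is right-skewed, so the mean exceeds the mode.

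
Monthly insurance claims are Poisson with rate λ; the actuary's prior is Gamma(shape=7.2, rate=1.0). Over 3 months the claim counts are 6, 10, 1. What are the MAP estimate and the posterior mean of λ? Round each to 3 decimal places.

Σ counts = 17. Posterior: Gamma(shape = 7.2+17 = 24.2, rate = 1.0+3 = 4.0).
Mode = (α−1)/β = 23.2/4.0 = 5.800.
Mean = α/β = 24.2/4.0 = 6.050.
The mean is pulled above the mode by the posterior's right skew.

MAP estimate = 5.800, posterior mean = 6.050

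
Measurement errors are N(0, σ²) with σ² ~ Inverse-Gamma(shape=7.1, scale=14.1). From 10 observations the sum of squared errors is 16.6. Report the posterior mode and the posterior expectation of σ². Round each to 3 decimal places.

Posterior: Inverse-Gamma(shape = 7.1+10/2 = 12.1, scale = 14.1+16.6/2 = 22.4).
Mode = β/(α+1) = 22.4/13.1 = 1.710.
Mean = β/(α−1) = 22.4/11.1 = 2.018.
The posterior is right-skewed, so the mean exceeds the mode.

MAP: 1.710. Posterior mean: 2.018.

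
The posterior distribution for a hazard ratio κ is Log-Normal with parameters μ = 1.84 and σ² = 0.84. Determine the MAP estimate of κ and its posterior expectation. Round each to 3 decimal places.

Mode = exp(μ − σ²) = exp(1.00) = 2.718.
Mean = exp(μ + σ²/2) = exp(2.260) = 9.583.
Right-skewed posterior ⇒ mode < mean.

MAP estimate = 2.718, posterior expectation = 9.583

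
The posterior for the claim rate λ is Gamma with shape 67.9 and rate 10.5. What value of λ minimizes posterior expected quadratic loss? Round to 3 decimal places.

Mode = (α−1)/β = 66.9/10.5 = 6.371.
Mean = α/β = 67.9/10.5 = 6.467.
Quadratic loss ⇒ the optimal estimator is the posterior mean.

6.467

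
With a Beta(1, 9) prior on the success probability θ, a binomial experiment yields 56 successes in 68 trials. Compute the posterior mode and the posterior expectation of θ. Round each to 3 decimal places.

Posterior: Beta(1+56, 9+12) = Beta(57, 21).
Mode = (57−1)/(57+21−2) = 56/76 = 0.737.
Mean = 57/(57+21) = 57/78 = 0.731.

posterior mode = 0.737, posterior expectation = 0.731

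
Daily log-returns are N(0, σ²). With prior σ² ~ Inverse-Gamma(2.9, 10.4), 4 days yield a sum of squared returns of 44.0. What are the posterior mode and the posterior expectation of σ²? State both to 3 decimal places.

Posterior: Inverse-Gamma(shape = 2.9+4/2 = 4.9, scale = 10.4+44.0/2 = 32.4).
Mode = β/(α+1) = 32.4/5.9 = 5.492.
Mean = β/(α−1) = 32.4/3.9 = 8.308.
The mean is pulled above the mode by the posterior's right skew.

MAP: 5.492. Posterior mean: 8.308.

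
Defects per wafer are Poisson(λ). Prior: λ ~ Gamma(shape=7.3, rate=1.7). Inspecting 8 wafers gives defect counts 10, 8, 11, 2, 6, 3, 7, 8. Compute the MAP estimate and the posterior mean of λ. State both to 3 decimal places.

Σ counts = 55. Posterior: Gamma(shape = 7.3+55 = 62.3, rate = 1.7+8 = 9.7).
Mode = (α−1)/β = 61.3/9.7 = 6.320.
Mean = α/β = 62.3/9.7 = 6.423.

MAP = 6.320; posterior mean = 6.423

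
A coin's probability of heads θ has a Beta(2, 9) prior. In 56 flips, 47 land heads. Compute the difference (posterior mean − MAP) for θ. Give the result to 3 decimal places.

Posterior: Beta(2+47, 9+9) = Beta(49, 18).
Mode = (49−1)/(49+18−2) = 48/65 = 0.738.
Mean = 49/(49+18) = 49/67 = 0.731.
Difference = 0.731 − 0.738 = -0.007.
The mean is pulled below the mode by the posterior's left skew.

-0.007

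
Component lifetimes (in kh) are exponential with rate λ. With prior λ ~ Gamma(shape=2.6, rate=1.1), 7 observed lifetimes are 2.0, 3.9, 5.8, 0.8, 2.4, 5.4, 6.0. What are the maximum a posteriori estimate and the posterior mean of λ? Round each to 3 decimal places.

MAP = 0.314, posterior mean = 0.350

Σ times = 26.3. Posterior: Gamma(shape = 2.6+7 = 9.6, rate = 1.1+26.3 = 27.4).
Mode = (α−1)/β = 8.6/27.4 = 0.314.
Mean = α/β = 9.6/27.4 = 0.350.
The mean is pulled above the mode by the posterior's right skew.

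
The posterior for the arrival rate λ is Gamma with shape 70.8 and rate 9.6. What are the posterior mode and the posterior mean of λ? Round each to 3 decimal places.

Mode = (α−1)/β = 69.8/9.6 = 7.271.
Mean = α/β = 70.8/9.6 = 7.375.
The mean is pulled above the mode by the posterior's right skew.

MAP: 7.271. Posterior mean: 7.375.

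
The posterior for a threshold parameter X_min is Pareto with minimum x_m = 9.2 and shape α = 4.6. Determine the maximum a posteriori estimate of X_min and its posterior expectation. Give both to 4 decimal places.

maximum a posteriori estimate = 9.2000, posterior expectation = 11.7556

The Pareto density is strictly decreasing on [x_m, ∞), so the mode is x_m = 9.2000.
Mean = α·x_m/(α−1) = 4.6·9.2/3.6 = 11.7556.
The mean is pulled above the mode by the posterior's right skew.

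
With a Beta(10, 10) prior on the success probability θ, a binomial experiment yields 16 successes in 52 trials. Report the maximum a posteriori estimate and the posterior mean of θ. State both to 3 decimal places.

MAP = 0.357, posterior mean = 0.361

Posterior: Beta(10+16, 10+36) = Beta(26, 46).
Mode = (26−1)/(26+46−2) = 25/70 = 0.357.
Mean = 26/(26+46) = 26/72 = 0.361.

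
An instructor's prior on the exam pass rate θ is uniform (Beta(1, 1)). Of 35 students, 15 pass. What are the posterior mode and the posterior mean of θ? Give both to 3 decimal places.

MAP: 0.429. Posterior mean: 0.432.

Posterior: Beta(1+15, 1+20) = Beta(16, 21).
Mode = (16−1)/(16+21−2) = 15/35 = 0.429.
With a flat prior the MAP equals the MLE, 15/35.
Mean = 16/(16+21) = 16/37 = 0.432.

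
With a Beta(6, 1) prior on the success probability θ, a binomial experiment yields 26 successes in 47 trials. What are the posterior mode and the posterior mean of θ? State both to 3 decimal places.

Posterior: Beta(6+26, 1+21) = Beta(32, 22).
Mode = (32−1)/(32+22−2) = 31/52 = 0.596.
Mean = 32/(32+22) = 32/54 = 0.593.

MAP = 0.596; posterior mean = 0.593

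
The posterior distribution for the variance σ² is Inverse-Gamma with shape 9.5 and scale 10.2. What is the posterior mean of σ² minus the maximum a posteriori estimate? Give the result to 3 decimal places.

Mode = β/(α+1) = 10.2/10.5 = 0.971.
Mean = β/(α−1) = 10.2/8.5 = 1.200.
Difference = 1.200 − 0.971 = 0.229.
The posterior is right-skewed, so the mean exceeds the mode.

0.229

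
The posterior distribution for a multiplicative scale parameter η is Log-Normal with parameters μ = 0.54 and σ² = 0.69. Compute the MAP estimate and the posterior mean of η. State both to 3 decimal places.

Mode = exp(μ − σ²) = exp(-0.15) = 0.861.
Mean = exp(μ + σ²/2) = exp(0.885) = 2.423.
Mean > mode: the posterior has a right tail.

MAP: 0.861. Posterior mean: 2.423.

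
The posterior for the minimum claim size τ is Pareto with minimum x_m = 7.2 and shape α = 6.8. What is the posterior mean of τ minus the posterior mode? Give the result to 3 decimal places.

1.241

The Pareto density is strictly decreasing on [x_m, ∞), so the mode is x_m = 7.200.
Mean = α·x_m/(α−1) = 6.8·7.2/5.8 = 8.441.
Difference = 8.441 − 7.200 = 1.241.
The mean is pulled above the mode by the posterior's right skew.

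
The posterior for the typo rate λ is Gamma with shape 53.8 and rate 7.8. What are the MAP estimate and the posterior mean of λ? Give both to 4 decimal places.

Mode = (α−1)/β = 52.8/7.8 = 6.7692.
Mean = α/β = 53.8/7.8 = 6.8974.

MAP estimate = 6.7692, posterior mean = 6.8974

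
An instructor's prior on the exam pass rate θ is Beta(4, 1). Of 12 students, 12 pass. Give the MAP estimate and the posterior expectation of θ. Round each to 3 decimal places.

Posterior: Beta(4+12, 1+0) = Beta(16, 1).
Since β = 1 ≤ 1 and α > 1, the Beta density is monotone increasing on [0,1]; the mode is at 1.
Mean = 16/(16+1) = 0.941.

MAP: 1.000. Posterior mean: 0.941.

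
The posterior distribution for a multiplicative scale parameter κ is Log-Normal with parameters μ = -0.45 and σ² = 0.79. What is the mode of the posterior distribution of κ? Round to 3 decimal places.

0.289

Mode = exp(μ − σ²) = exp(-1.24) = 0.289.
Mean = exp(μ + σ²/2) = exp(-0.055) = 0.946.
This is the posterior mode — the MAP estimate.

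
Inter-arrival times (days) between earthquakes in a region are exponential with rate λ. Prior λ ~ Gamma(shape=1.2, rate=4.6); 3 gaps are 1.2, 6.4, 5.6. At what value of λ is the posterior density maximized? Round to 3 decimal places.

Σ times = 13.2. Posterior: Gamma(shape = 1.2+3 = 4.2, rate = 4.6+13.2 = 17.8).
Mode = (α−1)/β = 3.2/17.8 = 0.180.
Mean = α/β = 4.2/17.8 = 0.236.
This is the posterior mode — the MAP estimate.

0.180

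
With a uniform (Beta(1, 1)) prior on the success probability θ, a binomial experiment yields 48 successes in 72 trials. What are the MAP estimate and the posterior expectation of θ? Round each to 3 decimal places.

MAP = 0.667; posterior mean = 0.662

Posterior: Beta(1+48, 1+24) = Beta(49, 25).
Mode = (49−1)/(49+25−2) = 48/72 = 0.667.
With a flat prior the MAP equals the MLE, 48/72.
Mean = 49/(49+25) = 49/74 = 0.662.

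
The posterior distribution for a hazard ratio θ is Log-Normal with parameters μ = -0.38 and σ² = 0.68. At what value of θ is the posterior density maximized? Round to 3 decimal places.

Mode = exp(μ − σ²) = exp(-1.06) = 0.346.
Mean = exp(μ + σ²/2) = exp(-0.040) = 0.961.
This is the posterior mode — the MAP estimate.

0.346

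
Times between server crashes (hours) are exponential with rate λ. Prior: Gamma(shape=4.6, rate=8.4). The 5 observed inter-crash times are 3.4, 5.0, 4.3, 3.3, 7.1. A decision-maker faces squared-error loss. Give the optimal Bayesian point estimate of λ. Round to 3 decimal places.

0.305

Σ times = 23.1. Posterior: Gamma(shape = 4.6+5 = 9.6, rate = 8.4+23.1 = 31.5).
Mode = (α−1)/β = 8.6/31.5 = 0.273.
Mean = α/β = 9.6/31.5 = 0.305.
Squared-error loss ⇒ the optimal estimator is the posterior mean.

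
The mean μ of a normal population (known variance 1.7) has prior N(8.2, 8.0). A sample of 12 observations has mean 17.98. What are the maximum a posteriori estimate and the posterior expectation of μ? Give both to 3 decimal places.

μ_MAP = 17.810, E[μ|data] = 17.810

Posterior for μ is Normal. Precision-weighted mean: (1/8.0·8.2 + 12/1.7·17.98) / (1/8.0 + 12/1.7) = 17.810.
A Normal posterior is symmetric, so mode = mean.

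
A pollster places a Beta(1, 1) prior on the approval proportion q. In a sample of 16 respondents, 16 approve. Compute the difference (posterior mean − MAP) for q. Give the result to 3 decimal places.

-0.056

Posterior: Beta(1+16, 1+0) = Beta(17, 1).
Since β = 1 ≤ 1 and α > 1, the Beta density is monotone increasing on [0,1]; the mode is at 1.
Mean = 17/(17+1) = 0.944.
Difference = 0.944 − 1.000 = -0.056.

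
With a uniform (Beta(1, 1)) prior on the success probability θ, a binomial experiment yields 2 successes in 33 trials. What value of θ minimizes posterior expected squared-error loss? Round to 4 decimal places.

0.0857

Posterior: Beta(1+2, 1+31) = Beta(3, 32).
Mode = (3−1)/(3+32−2) = 2/33 = 0.0606.
With a flat prior the MAP equals the MLE, 2/33.
Mean = 3/(3+32) = 3/35 = 0.0857.
Squared-error loss ⇒ the optimal estimator is the posterior mean.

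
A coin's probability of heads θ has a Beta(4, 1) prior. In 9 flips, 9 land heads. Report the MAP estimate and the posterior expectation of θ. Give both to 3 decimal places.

Posterior: Beta(4+9, 1+0) = Beta(13, 1).
Since β = 1 ≤ 1 and α > 1, the Beta density is monotone increasing on [0,1]; the mode is at 1.
Mean = 13/(13+1) = 0.929.
The mean is pulled below the mode by the posterior's left skew.

MAP estimate = 1.000, posterior expectation = 0.929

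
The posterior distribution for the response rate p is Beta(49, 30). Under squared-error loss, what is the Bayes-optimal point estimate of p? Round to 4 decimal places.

0.6203

Mode = (49−1)/(49+30−2) = 48/77 = 0.6234.
Mean = 49/(49+30) = 49/79 = 0.6203.
Squared-error loss ⇒ the optimal estimator is the posterior mean.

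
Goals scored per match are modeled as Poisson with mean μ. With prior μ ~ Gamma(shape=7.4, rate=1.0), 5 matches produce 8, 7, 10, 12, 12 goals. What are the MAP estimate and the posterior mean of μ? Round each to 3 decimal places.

Σ counts = 49. Posterior: Gamma(shape = 7.4+49 = 56.4, rate = 1.0+5 = 6.0).
Mode = (α−1)/β = 55.4/6.0 = 9.233.
Mean = α/β = 56.4/6.0 = 9.400.
The mean is pulled above the mode by the posterior's right skew.

MAP: 9.233. Posterior mean: 9.400.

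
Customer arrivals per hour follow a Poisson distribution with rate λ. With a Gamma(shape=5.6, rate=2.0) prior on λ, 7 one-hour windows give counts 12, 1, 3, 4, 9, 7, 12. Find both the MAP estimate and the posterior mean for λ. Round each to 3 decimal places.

MAP = 5.844; posterior mean = 5.956

Σ counts = 48. Posterior: Gamma(shape = 5.6+48 = 53.6, rate = 2.0+7 = 9.0).
Mode = (α−1)/β = 52.6/9.0 = 5.844.
Mean = α/β = 53.6/9.0 = 5.956.
The mean is pulled above the mode by the posterior's right skew.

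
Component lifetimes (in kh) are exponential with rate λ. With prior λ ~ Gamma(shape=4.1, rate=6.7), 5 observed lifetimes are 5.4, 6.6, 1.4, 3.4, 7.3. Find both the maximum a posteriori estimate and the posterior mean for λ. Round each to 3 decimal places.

maximum a posteriori estimate = 0.263, posterior mean = 0.295

Σ times = 24.1. Posterior: Gamma(shape = 4.1+5 = 9.1, rate = 6.7+24.1 = 30.8).
Mode = (α−1)/β = 8.1/30.8 = 0.263.
Mean = α/β = 9.1/30.8 = 0.295.
Mean > mode: the posterior has a right tail.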